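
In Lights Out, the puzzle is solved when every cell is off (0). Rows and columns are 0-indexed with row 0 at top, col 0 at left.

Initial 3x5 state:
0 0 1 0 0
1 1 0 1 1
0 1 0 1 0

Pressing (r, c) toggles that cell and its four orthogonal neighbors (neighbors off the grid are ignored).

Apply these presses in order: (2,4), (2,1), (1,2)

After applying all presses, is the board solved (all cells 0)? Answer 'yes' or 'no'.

Answer: no

Derivation:
After press 1 at (2,4):
0 0 1 0 0
1 1 0 1 0
0 1 0 0 1

After press 2 at (2,1):
0 0 1 0 0
1 0 0 1 0
1 0 1 0 1

After press 3 at (1,2):
0 0 0 0 0
1 1 1 0 0
1 0 0 0 1

Lights still on: 5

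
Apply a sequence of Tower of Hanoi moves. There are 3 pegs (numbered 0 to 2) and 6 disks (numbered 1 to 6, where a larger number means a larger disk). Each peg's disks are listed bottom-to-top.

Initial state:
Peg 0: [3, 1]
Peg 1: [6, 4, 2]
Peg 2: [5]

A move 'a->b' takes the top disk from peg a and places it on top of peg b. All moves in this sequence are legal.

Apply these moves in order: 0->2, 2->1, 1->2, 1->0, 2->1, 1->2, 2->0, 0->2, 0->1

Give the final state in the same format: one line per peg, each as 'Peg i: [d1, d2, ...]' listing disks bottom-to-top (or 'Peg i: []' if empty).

Answer: Peg 0: [3]
Peg 1: [6, 4, 2]
Peg 2: [5, 1]

Derivation:
After move 1 (0->2):
Peg 0: [3]
Peg 1: [6, 4, 2]
Peg 2: [5, 1]

After move 2 (2->1):
Peg 0: [3]
Peg 1: [6, 4, 2, 1]
Peg 2: [5]

After move 3 (1->2):
Peg 0: [3]
Peg 1: [6, 4, 2]
Peg 2: [5, 1]

After move 4 (1->0):
Peg 0: [3, 2]
Peg 1: [6, 4]
Peg 2: [5, 1]

After move 5 (2->1):
Peg 0: [3, 2]
Peg 1: [6, 4, 1]
Peg 2: [5]

After move 6 (1->2):
Peg 0: [3, 2]
Peg 1: [6, 4]
Peg 2: [5, 1]

After move 7 (2->0):
Peg 0: [3, 2, 1]
Peg 1: [6, 4]
Peg 2: [5]

After move 8 (0->2):
Peg 0: [3, 2]
Peg 1: [6, 4]
Peg 2: [5, 1]

After move 9 (0->1):
Peg 0: [3]
Peg 1: [6, 4, 2]
Peg 2: [5, 1]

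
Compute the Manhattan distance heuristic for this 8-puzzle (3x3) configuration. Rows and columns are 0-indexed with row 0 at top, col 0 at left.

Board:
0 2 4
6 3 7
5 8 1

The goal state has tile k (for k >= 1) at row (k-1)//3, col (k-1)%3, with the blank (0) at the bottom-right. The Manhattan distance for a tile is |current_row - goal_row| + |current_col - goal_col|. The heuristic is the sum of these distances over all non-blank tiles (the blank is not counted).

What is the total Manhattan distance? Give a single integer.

Answer: 16

Derivation:
Tile 2: at (0,1), goal (0,1), distance |0-0|+|1-1| = 0
Tile 4: at (0,2), goal (1,0), distance |0-1|+|2-0| = 3
Tile 6: at (1,0), goal (1,2), distance |1-1|+|0-2| = 2
Tile 3: at (1,1), goal (0,2), distance |1-0|+|1-2| = 2
Tile 7: at (1,2), goal (2,0), distance |1-2|+|2-0| = 3
Tile 5: at (2,0), goal (1,1), distance |2-1|+|0-1| = 2
Tile 8: at (2,1), goal (2,1), distance |2-2|+|1-1| = 0
Tile 1: at (2,2), goal (0,0), distance |2-0|+|2-0| = 4
Sum: 0 + 3 + 2 + 2 + 3 + 2 + 0 + 4 = 16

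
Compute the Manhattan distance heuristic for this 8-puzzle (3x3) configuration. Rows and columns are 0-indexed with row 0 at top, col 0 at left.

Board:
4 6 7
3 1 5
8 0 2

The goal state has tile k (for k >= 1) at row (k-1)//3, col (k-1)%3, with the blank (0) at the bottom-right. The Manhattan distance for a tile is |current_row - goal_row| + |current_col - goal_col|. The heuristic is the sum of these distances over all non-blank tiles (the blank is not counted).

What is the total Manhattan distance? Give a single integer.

Tile 4: at (0,0), goal (1,0), distance |0-1|+|0-0| = 1
Tile 6: at (0,1), goal (1,2), distance |0-1|+|1-2| = 2
Tile 7: at (0,2), goal (2,0), distance |0-2|+|2-0| = 4
Tile 3: at (1,0), goal (0,2), distance |1-0|+|0-2| = 3
Tile 1: at (1,1), goal (0,0), distance |1-0|+|1-0| = 2
Tile 5: at (1,2), goal (1,1), distance |1-1|+|2-1| = 1
Tile 8: at (2,0), goal (2,1), distance |2-2|+|0-1| = 1
Tile 2: at (2,2), goal (0,1), distance |2-0|+|2-1| = 3
Sum: 1 + 2 + 4 + 3 + 2 + 1 + 1 + 3 = 17

Answer: 17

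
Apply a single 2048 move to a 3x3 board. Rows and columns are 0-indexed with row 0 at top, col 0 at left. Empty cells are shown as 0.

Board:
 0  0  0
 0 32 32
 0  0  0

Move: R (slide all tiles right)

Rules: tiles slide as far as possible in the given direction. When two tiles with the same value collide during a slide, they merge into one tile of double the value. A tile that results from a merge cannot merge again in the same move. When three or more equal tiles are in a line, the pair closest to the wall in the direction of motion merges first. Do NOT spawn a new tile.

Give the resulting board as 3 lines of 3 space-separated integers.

Answer:  0  0  0
 0  0 64
 0  0  0

Derivation:
Slide right:
row 0: [0, 0, 0] -> [0, 0, 0]
row 1: [0, 32, 32] -> [0, 0, 64]
row 2: [0, 0, 0] -> [0, 0, 0]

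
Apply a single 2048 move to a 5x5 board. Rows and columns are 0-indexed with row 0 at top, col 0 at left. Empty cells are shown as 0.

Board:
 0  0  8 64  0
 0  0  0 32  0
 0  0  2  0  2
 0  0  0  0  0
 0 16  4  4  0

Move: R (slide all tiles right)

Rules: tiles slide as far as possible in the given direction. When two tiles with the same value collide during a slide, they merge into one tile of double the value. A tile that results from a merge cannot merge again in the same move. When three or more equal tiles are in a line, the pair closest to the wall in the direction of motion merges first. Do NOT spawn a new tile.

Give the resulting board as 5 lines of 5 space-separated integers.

Slide right:
row 0: [0, 0, 8, 64, 0] -> [0, 0, 0, 8, 64]
row 1: [0, 0, 0, 32, 0] -> [0, 0, 0, 0, 32]
row 2: [0, 0, 2, 0, 2] -> [0, 0, 0, 0, 4]
row 3: [0, 0, 0, 0, 0] -> [0, 0, 0, 0, 0]
row 4: [0, 16, 4, 4, 0] -> [0, 0, 0, 16, 8]

Answer:  0  0  0  8 64
 0  0  0  0 32
 0  0  0  0  4
 0  0  0  0  0
 0  0  0 16  8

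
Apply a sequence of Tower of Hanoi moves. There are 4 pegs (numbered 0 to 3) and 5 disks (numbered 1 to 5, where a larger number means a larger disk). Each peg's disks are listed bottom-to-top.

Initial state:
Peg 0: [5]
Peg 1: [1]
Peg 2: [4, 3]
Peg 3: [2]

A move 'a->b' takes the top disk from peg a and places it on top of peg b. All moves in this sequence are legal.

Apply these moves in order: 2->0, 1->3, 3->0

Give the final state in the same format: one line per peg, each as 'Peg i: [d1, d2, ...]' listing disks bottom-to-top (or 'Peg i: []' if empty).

After move 1 (2->0):
Peg 0: [5, 3]
Peg 1: [1]
Peg 2: [4]
Peg 3: [2]

After move 2 (1->3):
Peg 0: [5, 3]
Peg 1: []
Peg 2: [4]
Peg 3: [2, 1]

After move 3 (3->0):
Peg 0: [5, 3, 1]
Peg 1: []
Peg 2: [4]
Peg 3: [2]

Answer: Peg 0: [5, 3, 1]
Peg 1: []
Peg 2: [4]
Peg 3: [2]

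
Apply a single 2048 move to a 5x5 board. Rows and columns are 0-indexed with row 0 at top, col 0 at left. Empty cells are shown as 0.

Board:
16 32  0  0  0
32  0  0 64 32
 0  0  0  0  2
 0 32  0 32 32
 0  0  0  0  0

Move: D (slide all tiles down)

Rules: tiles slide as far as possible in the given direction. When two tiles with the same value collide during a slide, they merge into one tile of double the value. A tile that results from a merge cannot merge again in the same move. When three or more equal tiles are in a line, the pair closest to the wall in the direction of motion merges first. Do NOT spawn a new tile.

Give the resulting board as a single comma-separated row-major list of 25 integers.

Slide down:
col 0: [16, 32, 0, 0, 0] -> [0, 0, 0, 16, 32]
col 1: [32, 0, 0, 32, 0] -> [0, 0, 0, 0, 64]
col 2: [0, 0, 0, 0, 0] -> [0, 0, 0, 0, 0]
col 3: [0, 64, 0, 32, 0] -> [0, 0, 0, 64, 32]
col 4: [0, 32, 2, 32, 0] -> [0, 0, 32, 2, 32]

Answer: 0, 0, 0, 0, 0, 0, 0, 0, 0, 0, 0, 0, 0, 0, 32, 16, 0, 0, 64, 2, 32, 64, 0, 32, 32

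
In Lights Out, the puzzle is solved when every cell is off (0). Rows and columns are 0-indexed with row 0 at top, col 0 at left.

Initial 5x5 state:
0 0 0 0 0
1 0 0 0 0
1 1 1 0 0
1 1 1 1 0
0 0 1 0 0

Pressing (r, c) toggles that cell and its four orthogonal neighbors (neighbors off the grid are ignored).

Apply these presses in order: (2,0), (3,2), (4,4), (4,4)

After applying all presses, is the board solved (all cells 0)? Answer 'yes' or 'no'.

Answer: yes

Derivation:
After press 1 at (2,0):
0 0 0 0 0
0 0 0 0 0
0 0 1 0 0
0 1 1 1 0
0 0 1 0 0

After press 2 at (3,2):
0 0 0 0 0
0 0 0 0 0
0 0 0 0 0
0 0 0 0 0
0 0 0 0 0

After press 3 at (4,4):
0 0 0 0 0
0 0 0 0 0
0 0 0 0 0
0 0 0 0 1
0 0 0 1 1

After press 4 at (4,4):
0 0 0 0 0
0 0 0 0 0
0 0 0 0 0
0 0 0 0 0
0 0 0 0 0

Lights still on: 0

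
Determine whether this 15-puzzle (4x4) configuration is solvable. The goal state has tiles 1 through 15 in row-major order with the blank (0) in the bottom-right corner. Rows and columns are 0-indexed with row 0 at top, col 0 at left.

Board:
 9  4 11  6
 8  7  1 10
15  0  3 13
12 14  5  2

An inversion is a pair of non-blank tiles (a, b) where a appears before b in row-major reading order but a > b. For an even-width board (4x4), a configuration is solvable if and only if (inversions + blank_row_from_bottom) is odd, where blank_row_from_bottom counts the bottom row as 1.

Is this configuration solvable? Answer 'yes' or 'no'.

Answer: no

Derivation:
Inversions: 50
Blank is in row 2 (0-indexed from top), which is row 2 counting from the bottom (bottom = 1).
50 + 2 = 52, which is even, so the puzzle is not solvable.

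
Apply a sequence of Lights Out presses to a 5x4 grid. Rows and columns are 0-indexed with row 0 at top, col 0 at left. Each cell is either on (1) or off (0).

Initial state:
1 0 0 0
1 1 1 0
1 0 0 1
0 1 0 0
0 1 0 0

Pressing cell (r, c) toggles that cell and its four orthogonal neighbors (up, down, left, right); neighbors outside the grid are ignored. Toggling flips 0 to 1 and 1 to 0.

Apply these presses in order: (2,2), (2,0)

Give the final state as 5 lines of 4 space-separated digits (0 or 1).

Answer: 1 0 0 0
0 1 0 0
0 0 1 0
1 1 1 0
0 1 0 0

Derivation:
After press 1 at (2,2):
1 0 0 0
1 1 0 0
1 1 1 0
0 1 1 0
0 1 0 0

After press 2 at (2,0):
1 0 0 0
0 1 0 0
0 0 1 0
1 1 1 0
0 1 0 0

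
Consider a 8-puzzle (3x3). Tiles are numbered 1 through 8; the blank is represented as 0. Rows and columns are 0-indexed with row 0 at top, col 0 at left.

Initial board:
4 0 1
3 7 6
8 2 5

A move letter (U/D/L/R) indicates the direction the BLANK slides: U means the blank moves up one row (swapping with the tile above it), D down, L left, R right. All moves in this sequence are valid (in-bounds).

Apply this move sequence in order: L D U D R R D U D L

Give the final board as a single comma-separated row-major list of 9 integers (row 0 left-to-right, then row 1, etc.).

Answer: 3, 4, 1, 7, 6, 5, 8, 0, 2

Derivation:
After move 1 (L):
0 4 1
3 7 6
8 2 5

After move 2 (D):
3 4 1
0 7 6
8 2 5

After move 3 (U):
0 4 1
3 7 6
8 2 5

After move 4 (D):
3 4 1
0 7 6
8 2 5

After move 5 (R):
3 4 1
7 0 6
8 2 5

After move 6 (R):
3 4 1
7 6 0
8 2 5

After move 7 (D):
3 4 1
7 6 5
8 2 0

After move 8 (U):
3 4 1
7 6 0
8 2 5

After move 9 (D):
3 4 1
7 6 5
8 2 0

After move 10 (L):
3 4 1
7 6 5
8 0 2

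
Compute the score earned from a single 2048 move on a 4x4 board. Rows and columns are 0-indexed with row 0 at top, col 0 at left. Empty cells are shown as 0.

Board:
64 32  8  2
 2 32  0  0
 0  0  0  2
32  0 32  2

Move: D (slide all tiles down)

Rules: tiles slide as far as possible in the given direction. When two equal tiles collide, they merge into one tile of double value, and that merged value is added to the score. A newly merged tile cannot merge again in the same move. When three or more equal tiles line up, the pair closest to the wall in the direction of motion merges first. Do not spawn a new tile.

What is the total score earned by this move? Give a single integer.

Answer: 68

Derivation:
Slide down:
col 0: [64, 2, 0, 32] -> [0, 64, 2, 32]  score +0 (running 0)
col 1: [32, 32, 0, 0] -> [0, 0, 0, 64]  score +64 (running 64)
col 2: [8, 0, 0, 32] -> [0, 0, 8, 32]  score +0 (running 64)
col 3: [2, 0, 2, 2] -> [0, 0, 2, 4]  score +4 (running 68)
Board after move:
 0  0  0  0
64  0  0  0
 2  0  8  2
32 64 32  4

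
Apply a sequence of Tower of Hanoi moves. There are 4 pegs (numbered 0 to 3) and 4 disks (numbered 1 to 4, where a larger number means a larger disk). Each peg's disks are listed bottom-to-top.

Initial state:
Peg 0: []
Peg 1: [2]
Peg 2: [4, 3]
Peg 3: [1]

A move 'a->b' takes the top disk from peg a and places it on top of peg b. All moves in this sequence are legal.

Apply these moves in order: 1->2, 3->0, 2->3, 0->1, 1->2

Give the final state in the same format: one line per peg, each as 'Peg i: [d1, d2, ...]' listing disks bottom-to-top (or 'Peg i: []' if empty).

Answer: Peg 0: []
Peg 1: []
Peg 2: [4, 3, 1]
Peg 3: [2]

Derivation:
After move 1 (1->2):
Peg 0: []
Peg 1: []
Peg 2: [4, 3, 2]
Peg 3: [1]

After move 2 (3->0):
Peg 0: [1]
Peg 1: []
Peg 2: [4, 3, 2]
Peg 3: []

After move 3 (2->3):
Peg 0: [1]
Peg 1: []
Peg 2: [4, 3]
Peg 3: [2]

After move 4 (0->1):
Peg 0: []
Peg 1: [1]
Peg 2: [4, 3]
Peg 3: [2]

After move 5 (1->2):
Peg 0: []
Peg 1: []
Peg 2: [4, 3, 1]
Peg 3: [2]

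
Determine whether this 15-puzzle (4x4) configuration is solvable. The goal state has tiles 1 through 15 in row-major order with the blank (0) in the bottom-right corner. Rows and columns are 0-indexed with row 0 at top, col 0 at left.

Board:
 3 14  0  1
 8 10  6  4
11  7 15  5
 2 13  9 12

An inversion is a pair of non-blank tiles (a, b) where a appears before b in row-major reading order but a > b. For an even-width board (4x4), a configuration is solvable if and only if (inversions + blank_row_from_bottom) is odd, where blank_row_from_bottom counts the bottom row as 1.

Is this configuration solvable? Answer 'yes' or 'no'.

Inversions: 43
Blank is in row 0 (0-indexed from top), which is row 4 counting from the bottom (bottom = 1).
43 + 4 = 47, which is odd, so the puzzle is solvable.

Answer: yes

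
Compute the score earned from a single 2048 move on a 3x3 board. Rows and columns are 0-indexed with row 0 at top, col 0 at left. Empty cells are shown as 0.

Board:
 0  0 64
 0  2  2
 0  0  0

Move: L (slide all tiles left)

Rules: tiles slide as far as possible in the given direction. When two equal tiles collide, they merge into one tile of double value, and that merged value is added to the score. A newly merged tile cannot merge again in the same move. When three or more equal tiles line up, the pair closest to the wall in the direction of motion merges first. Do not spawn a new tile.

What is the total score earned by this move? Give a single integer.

Slide left:
row 0: [0, 0, 64] -> [64, 0, 0]  score +0 (running 0)
row 1: [0, 2, 2] -> [4, 0, 0]  score +4 (running 4)
row 2: [0, 0, 0] -> [0, 0, 0]  score +0 (running 4)
Board after move:
64  0  0
 4  0  0
 0  0  0

Answer: 4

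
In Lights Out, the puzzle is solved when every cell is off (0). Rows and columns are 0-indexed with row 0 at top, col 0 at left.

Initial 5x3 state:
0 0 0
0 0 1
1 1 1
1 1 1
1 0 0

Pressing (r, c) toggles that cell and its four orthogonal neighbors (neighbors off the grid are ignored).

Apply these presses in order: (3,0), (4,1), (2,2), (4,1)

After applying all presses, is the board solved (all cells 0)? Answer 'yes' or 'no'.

Answer: yes

Derivation:
After press 1 at (3,0):
0 0 0
0 0 1
0 1 1
0 0 1
0 0 0

After press 2 at (4,1):
0 0 0
0 0 1
0 1 1
0 1 1
1 1 1

After press 3 at (2,2):
0 0 0
0 0 0
0 0 0
0 1 0
1 1 1

After press 4 at (4,1):
0 0 0
0 0 0
0 0 0
0 0 0
0 0 0

Lights still on: 0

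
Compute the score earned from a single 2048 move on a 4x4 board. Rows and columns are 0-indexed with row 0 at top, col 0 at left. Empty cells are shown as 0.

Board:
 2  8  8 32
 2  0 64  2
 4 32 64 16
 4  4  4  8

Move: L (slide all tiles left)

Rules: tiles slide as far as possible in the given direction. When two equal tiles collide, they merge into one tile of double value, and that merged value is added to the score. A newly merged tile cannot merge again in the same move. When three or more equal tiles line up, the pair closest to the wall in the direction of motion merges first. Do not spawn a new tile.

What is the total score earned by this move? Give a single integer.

Slide left:
row 0: [2, 8, 8, 32] -> [2, 16, 32, 0]  score +16 (running 16)
row 1: [2, 0, 64, 2] -> [2, 64, 2, 0]  score +0 (running 16)
row 2: [4, 32, 64, 16] -> [4, 32, 64, 16]  score +0 (running 16)
row 3: [4, 4, 4, 8] -> [8, 4, 8, 0]  score +8 (running 24)
Board after move:
 2 16 32  0
 2 64  2  0
 4 32 64 16
 8  4  8  0

Answer: 24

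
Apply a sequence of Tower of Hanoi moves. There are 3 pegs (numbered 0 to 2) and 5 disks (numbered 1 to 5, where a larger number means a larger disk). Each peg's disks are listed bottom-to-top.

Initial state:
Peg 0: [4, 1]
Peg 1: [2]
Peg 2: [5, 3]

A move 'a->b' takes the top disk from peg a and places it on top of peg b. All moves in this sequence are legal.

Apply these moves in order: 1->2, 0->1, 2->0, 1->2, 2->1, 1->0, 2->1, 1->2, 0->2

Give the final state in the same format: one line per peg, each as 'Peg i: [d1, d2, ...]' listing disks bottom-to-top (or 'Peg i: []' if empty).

After move 1 (1->2):
Peg 0: [4, 1]
Peg 1: []
Peg 2: [5, 3, 2]

After move 2 (0->1):
Peg 0: [4]
Peg 1: [1]
Peg 2: [5, 3, 2]

After move 3 (2->0):
Peg 0: [4, 2]
Peg 1: [1]
Peg 2: [5, 3]

After move 4 (1->2):
Peg 0: [4, 2]
Peg 1: []
Peg 2: [5, 3, 1]

After move 5 (2->1):
Peg 0: [4, 2]
Peg 1: [1]
Peg 2: [5, 3]

After move 6 (1->0):
Peg 0: [4, 2, 1]
Peg 1: []
Peg 2: [5, 3]

After move 7 (2->1):
Peg 0: [4, 2, 1]
Peg 1: [3]
Peg 2: [5]

After move 8 (1->2):
Peg 0: [4, 2, 1]
Peg 1: []
Peg 2: [5, 3]

After move 9 (0->2):
Peg 0: [4, 2]
Peg 1: []
Peg 2: [5, 3, 1]

Answer: Peg 0: [4, 2]
Peg 1: []
Peg 2: [5, 3, 1]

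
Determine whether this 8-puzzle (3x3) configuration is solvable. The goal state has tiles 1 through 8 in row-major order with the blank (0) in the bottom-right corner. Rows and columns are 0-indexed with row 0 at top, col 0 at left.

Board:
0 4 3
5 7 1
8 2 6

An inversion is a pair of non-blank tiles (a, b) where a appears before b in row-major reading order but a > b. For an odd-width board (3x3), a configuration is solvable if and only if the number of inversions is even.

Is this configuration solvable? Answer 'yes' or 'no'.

Inversions (pairs i<j in row-major order where tile[i] > tile[j] > 0): 12
12 is even, so the puzzle is solvable.

Answer: yes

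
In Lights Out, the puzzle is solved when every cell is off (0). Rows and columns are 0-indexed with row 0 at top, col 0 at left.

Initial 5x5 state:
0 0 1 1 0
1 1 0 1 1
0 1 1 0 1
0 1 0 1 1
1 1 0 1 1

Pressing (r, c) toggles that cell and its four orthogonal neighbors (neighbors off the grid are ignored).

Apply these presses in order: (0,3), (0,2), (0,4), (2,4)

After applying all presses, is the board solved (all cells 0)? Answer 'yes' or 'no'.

Answer: no

Derivation:
After press 1 at (0,3):
0 0 0 0 1
1 1 0 0 1
0 1 1 0 1
0 1 0 1 1
1 1 0 1 1

After press 2 at (0,2):
0 1 1 1 1
1 1 1 0 1
0 1 1 0 1
0 1 0 1 1
1 1 0 1 1

After press 3 at (0,4):
0 1 1 0 0
1 1 1 0 0
0 1 1 0 1
0 1 0 1 1
1 1 0 1 1

After press 4 at (2,4):
0 1 1 0 0
1 1 1 0 1
0 1 1 1 0
0 1 0 1 0
1 1 0 1 1

Lights still on: 15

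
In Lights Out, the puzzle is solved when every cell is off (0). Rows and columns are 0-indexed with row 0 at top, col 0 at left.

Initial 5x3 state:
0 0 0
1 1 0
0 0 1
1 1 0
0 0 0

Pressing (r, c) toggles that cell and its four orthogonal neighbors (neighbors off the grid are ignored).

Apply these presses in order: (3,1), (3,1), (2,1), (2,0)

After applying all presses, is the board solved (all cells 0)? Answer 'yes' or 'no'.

After press 1 at (3,1):
0 0 0
1 1 0
0 1 1
0 0 1
0 1 0

After press 2 at (3,1):
0 0 0
1 1 0
0 0 1
1 1 0
0 0 0

After press 3 at (2,1):
0 0 0
1 0 0
1 1 0
1 0 0
0 0 0

After press 4 at (2,0):
0 0 0
0 0 0
0 0 0
0 0 0
0 0 0

Lights still on: 0

Answer: yes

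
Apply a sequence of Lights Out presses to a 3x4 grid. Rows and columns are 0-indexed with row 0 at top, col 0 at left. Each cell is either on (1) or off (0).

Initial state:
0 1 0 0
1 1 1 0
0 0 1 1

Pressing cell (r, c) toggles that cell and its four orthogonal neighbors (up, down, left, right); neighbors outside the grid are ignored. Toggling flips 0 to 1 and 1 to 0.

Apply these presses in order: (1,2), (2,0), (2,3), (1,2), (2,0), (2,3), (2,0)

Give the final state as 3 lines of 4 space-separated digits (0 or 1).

Answer: 0 1 0 0
0 1 1 0
1 1 1 1

Derivation:
After press 1 at (1,2):
0 1 1 0
1 0 0 1
0 0 0 1

After press 2 at (2,0):
0 1 1 0
0 0 0 1
1 1 0 1

After press 3 at (2,3):
0 1 1 0
0 0 0 0
1 1 1 0

After press 4 at (1,2):
0 1 0 0
0 1 1 1
1 1 0 0

After press 5 at (2,0):
0 1 0 0
1 1 1 1
0 0 0 0

After press 6 at (2,3):
0 1 0 0
1 1 1 0
0 0 1 1

After press 7 at (2,0):
0 1 0 0
0 1 1 0
1 1 1 1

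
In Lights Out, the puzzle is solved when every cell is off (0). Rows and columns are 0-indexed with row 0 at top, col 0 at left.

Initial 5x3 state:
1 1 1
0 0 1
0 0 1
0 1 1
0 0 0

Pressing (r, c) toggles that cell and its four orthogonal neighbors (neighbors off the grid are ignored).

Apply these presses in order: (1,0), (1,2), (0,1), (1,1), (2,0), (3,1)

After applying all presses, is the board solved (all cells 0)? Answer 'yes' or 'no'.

After press 1 at (1,0):
0 1 1
1 1 1
1 0 1
0 1 1
0 0 0

After press 2 at (1,2):
0 1 0
1 0 0
1 0 0
0 1 1
0 0 0

After press 3 at (0,1):
1 0 1
1 1 0
1 0 0
0 1 1
0 0 0

After press 4 at (1,1):
1 1 1
0 0 1
1 1 0
0 1 1
0 0 0

After press 5 at (2,0):
1 1 1
1 0 1
0 0 0
1 1 1
0 0 0

After press 6 at (3,1):
1 1 1
1 0 1
0 1 0
0 0 0
0 1 0

Lights still on: 7

Answer: no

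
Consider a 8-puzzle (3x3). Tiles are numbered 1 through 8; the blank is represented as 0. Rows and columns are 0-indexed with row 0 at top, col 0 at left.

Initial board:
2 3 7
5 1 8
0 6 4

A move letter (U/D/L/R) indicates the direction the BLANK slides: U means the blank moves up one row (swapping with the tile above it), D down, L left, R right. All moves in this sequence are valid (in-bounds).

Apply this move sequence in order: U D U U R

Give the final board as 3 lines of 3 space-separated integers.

After move 1 (U):
2 3 7
0 1 8
5 6 4

After move 2 (D):
2 3 7
5 1 8
0 6 4

After move 3 (U):
2 3 7
0 1 8
5 6 4

After move 4 (U):
0 3 7
2 1 8
5 6 4

After move 5 (R):
3 0 7
2 1 8
5 6 4

Answer: 3 0 7
2 1 8
5 6 4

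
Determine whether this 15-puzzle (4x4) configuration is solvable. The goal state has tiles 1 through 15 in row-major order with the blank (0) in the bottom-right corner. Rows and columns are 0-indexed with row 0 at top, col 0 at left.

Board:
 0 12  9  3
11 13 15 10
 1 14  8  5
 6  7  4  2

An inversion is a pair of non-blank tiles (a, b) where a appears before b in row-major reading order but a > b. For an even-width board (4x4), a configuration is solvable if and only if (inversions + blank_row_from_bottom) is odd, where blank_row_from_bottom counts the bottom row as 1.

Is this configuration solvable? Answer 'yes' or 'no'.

Inversions: 71
Blank is in row 0 (0-indexed from top), which is row 4 counting from the bottom (bottom = 1).
71 + 4 = 75, which is odd, so the puzzle is solvable.

Answer: yes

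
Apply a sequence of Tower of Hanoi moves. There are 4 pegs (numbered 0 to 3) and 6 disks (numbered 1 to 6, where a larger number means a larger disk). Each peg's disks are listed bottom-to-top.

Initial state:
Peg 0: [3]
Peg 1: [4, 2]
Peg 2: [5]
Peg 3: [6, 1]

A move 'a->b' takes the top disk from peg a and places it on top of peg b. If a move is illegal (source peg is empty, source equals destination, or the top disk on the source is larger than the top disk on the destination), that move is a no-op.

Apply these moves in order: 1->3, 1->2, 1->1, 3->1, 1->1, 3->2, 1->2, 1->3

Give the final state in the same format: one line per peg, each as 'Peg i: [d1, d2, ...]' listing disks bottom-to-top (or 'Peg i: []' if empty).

After move 1 (1->3):
Peg 0: [3]
Peg 1: [4, 2]
Peg 2: [5]
Peg 3: [6, 1]

After move 2 (1->2):
Peg 0: [3]
Peg 1: [4]
Peg 2: [5, 2]
Peg 3: [6, 1]

After move 3 (1->1):
Peg 0: [3]
Peg 1: [4]
Peg 2: [5, 2]
Peg 3: [6, 1]

After move 4 (3->1):
Peg 0: [3]
Peg 1: [4, 1]
Peg 2: [5, 2]
Peg 3: [6]

After move 5 (1->1):
Peg 0: [3]
Peg 1: [4, 1]
Peg 2: [5, 2]
Peg 3: [6]

After move 6 (3->2):
Peg 0: [3]
Peg 1: [4, 1]
Peg 2: [5, 2]
Peg 3: [6]

After move 7 (1->2):
Peg 0: [3]
Peg 1: [4]
Peg 2: [5, 2, 1]
Peg 3: [6]

After move 8 (1->3):
Peg 0: [3]
Peg 1: []
Peg 2: [5, 2, 1]
Peg 3: [6, 4]

Answer: Peg 0: [3]
Peg 1: []
Peg 2: [5, 2, 1]
Peg 3: [6, 4]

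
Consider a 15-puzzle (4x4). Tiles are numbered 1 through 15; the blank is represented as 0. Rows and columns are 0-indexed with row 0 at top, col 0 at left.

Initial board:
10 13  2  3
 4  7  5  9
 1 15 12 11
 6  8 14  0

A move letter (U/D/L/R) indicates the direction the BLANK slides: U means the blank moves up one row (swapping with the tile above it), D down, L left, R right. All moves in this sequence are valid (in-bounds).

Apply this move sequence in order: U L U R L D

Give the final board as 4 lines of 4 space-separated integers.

After move 1 (U):
10 13  2  3
 4  7  5  9
 1 15 12  0
 6  8 14 11

After move 2 (L):
10 13  2  3
 4  7  5  9
 1 15  0 12
 6  8 14 11

After move 3 (U):
10 13  2  3
 4  7  0  9
 1 15  5 12
 6  8 14 11

After move 4 (R):
10 13  2  3
 4  7  9  0
 1 15  5 12
 6  8 14 11

After move 5 (L):
10 13  2  3
 4  7  0  9
 1 15  5 12
 6  8 14 11

After move 6 (D):
10 13  2  3
 4  7  5  9
 1 15  0 12
 6  8 14 11

Answer: 10 13  2  3
 4  7  5  9
 1 15  0 12
 6  8 14 11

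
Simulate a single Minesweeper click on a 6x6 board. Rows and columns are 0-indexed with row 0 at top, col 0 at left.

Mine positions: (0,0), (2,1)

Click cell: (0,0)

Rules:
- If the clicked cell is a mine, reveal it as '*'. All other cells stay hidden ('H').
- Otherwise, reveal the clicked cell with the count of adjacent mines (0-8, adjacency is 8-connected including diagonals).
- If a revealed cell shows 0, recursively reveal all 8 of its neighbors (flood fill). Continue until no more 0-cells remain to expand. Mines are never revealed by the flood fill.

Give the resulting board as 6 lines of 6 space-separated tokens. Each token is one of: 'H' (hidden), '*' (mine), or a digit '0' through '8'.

* H H H H H
H H H H H H
H H H H H H
H H H H H H
H H H H H H
H H H H H H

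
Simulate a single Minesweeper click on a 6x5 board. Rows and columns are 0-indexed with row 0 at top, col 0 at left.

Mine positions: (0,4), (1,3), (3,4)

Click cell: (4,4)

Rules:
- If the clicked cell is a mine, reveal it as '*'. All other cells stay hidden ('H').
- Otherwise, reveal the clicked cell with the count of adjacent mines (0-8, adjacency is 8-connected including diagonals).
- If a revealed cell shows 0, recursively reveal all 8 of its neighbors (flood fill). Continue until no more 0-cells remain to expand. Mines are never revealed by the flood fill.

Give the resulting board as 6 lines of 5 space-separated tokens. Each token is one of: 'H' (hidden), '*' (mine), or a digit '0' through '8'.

H H H H H
H H H H H
H H H H H
H H H H H
H H H H 1
H H H H H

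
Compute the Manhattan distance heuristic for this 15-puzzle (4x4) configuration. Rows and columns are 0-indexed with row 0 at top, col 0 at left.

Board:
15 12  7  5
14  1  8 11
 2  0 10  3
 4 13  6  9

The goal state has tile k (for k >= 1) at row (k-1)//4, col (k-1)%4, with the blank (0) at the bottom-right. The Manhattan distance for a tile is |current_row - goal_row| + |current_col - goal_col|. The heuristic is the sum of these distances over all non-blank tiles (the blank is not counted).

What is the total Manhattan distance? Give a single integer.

Tile 15: (0,0)->(3,2) = 5
Tile 12: (0,1)->(2,3) = 4
Tile 7: (0,2)->(1,2) = 1
Tile 5: (0,3)->(1,0) = 4
Tile 14: (1,0)->(3,1) = 3
Tile 1: (1,1)->(0,0) = 2
Tile 8: (1,2)->(1,3) = 1
Tile 11: (1,3)->(2,2) = 2
Tile 2: (2,0)->(0,1) = 3
Tile 10: (2,2)->(2,1) = 1
Tile 3: (2,3)->(0,2) = 3
Tile 4: (3,0)->(0,3) = 6
Tile 13: (3,1)->(3,0) = 1
Tile 6: (3,2)->(1,1) = 3
Tile 9: (3,3)->(2,0) = 4
Sum: 5 + 4 + 1 + 4 + 3 + 2 + 1 + 2 + 3 + 1 + 3 + 6 + 1 + 3 + 4 = 43

Answer: 43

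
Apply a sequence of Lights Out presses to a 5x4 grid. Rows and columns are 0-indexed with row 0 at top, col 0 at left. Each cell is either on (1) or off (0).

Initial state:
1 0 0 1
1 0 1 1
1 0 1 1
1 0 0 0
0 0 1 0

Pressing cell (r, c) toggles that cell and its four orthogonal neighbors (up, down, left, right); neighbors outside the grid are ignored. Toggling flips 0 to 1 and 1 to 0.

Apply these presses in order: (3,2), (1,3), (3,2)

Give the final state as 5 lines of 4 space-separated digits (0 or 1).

After press 1 at (3,2):
1 0 0 1
1 0 1 1
1 0 0 1
1 1 1 1
0 0 0 0

After press 2 at (1,3):
1 0 0 0
1 0 0 0
1 0 0 0
1 1 1 1
0 0 0 0

After press 3 at (3,2):
1 0 0 0
1 0 0 0
1 0 1 0
1 0 0 0
0 0 1 0

Answer: 1 0 0 0
1 0 0 0
1 0 1 0
1 0 0 0
0 0 1 0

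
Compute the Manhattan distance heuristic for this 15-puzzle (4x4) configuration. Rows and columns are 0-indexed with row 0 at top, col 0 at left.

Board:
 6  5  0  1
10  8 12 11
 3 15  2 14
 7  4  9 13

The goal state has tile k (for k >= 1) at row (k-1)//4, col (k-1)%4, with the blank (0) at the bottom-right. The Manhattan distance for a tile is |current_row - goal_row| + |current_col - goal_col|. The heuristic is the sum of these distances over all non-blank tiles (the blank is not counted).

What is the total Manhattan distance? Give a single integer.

Tile 6: at (0,0), goal (1,1), distance |0-1|+|0-1| = 2
Tile 5: at (0,1), goal (1,0), distance |0-1|+|1-0| = 2
Tile 1: at (0,3), goal (0,0), distance |0-0|+|3-0| = 3
Tile 10: at (1,0), goal (2,1), distance |1-2|+|0-1| = 2
Tile 8: at (1,1), goal (1,3), distance |1-1|+|1-3| = 2
Tile 12: at (1,2), goal (2,3), distance |1-2|+|2-3| = 2
Tile 11: at (1,3), goal (2,2), distance |1-2|+|3-2| = 2
Tile 3: at (2,0), goal (0,2), distance |2-0|+|0-2| = 4
Tile 15: at (2,1), goal (3,2), distance |2-3|+|1-2| = 2
Tile 2: at (2,2), goal (0,1), distance |2-0|+|2-1| = 3
Tile 14: at (2,3), goal (3,1), distance |2-3|+|3-1| = 3
Tile 7: at (3,0), goal (1,2), distance |3-1|+|0-2| = 4
Tile 4: at (3,1), goal (0,3), distance |3-0|+|1-3| = 5
Tile 9: at (3,2), goal (2,0), distance |3-2|+|2-0| = 3
Tile 13: at (3,3), goal (3,0), distance |3-3|+|3-0| = 3
Sum: 2 + 2 + 3 + 2 + 2 + 2 + 2 + 4 + 2 + 3 + 3 + 4 + 5 + 3 + 3 = 42

Answer: 42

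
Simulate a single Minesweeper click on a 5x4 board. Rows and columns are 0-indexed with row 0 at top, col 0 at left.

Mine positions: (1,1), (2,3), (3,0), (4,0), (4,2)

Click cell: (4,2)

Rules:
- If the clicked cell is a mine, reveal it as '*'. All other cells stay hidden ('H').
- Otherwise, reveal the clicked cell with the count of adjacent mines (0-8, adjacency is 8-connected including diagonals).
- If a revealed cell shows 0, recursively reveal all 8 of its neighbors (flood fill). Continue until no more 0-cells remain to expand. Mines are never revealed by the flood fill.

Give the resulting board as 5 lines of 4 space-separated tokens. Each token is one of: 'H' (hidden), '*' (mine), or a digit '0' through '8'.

H H H H
H H H H
H H H H
H H H H
H H * H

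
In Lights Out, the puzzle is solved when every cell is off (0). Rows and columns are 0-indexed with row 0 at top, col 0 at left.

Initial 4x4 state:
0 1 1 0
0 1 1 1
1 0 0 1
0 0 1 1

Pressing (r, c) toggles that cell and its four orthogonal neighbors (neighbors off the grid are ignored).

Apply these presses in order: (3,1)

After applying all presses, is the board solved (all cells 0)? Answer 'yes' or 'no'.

Answer: no

Derivation:
After press 1 at (3,1):
0 1 1 0
0 1 1 1
1 1 0 1
1 1 0 1

Lights still on: 11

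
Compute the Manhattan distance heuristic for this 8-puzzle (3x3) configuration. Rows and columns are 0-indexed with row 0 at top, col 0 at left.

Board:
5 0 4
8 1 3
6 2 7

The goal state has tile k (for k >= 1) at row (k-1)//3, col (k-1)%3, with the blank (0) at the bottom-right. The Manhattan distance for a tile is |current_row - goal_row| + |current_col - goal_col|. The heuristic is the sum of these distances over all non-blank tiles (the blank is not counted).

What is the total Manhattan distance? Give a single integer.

Answer: 17

Derivation:
Tile 5: (0,0)->(1,1) = 2
Tile 4: (0,2)->(1,0) = 3
Tile 8: (1,0)->(2,1) = 2
Tile 1: (1,1)->(0,0) = 2
Tile 3: (1,2)->(0,2) = 1
Tile 6: (2,0)->(1,2) = 3
Tile 2: (2,1)->(0,1) = 2
Tile 7: (2,2)->(2,0) = 2
Sum: 2 + 3 + 2 + 2 + 1 + 3 + 2 + 2 = 17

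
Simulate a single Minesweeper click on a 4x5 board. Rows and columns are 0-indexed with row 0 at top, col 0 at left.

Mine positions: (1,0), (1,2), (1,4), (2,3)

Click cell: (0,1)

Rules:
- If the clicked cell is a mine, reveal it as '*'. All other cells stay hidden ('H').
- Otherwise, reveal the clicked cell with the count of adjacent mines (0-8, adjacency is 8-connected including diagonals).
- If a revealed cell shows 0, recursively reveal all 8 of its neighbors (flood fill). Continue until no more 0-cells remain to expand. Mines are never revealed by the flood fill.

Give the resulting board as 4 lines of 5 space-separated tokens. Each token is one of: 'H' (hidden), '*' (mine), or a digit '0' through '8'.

H 2 H H H
H H H H H
H H H H H
H H H H H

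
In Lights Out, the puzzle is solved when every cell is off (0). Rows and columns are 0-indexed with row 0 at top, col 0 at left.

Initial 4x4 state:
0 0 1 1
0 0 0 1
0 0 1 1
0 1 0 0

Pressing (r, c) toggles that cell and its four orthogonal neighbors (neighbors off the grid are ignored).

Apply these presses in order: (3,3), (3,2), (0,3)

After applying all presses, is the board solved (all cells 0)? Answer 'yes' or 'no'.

Answer: yes

Derivation:
After press 1 at (3,3):
0 0 1 1
0 0 0 1
0 0 1 0
0 1 1 1

After press 2 at (3,2):
0 0 1 1
0 0 0 1
0 0 0 0
0 0 0 0

After press 3 at (0,3):
0 0 0 0
0 0 0 0
0 0 0 0
0 0 0 0

Lights still on: 0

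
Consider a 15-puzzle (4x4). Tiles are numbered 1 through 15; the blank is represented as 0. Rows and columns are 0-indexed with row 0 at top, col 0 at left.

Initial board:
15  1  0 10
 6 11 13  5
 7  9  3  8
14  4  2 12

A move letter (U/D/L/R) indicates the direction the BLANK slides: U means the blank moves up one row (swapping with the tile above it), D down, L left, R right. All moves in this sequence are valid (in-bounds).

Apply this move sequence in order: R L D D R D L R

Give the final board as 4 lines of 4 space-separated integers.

Answer: 15  1 13 10
 6 11  3  5
 7  9  8 12
14  4  2  0

Derivation:
After move 1 (R):
15  1 10  0
 6 11 13  5
 7  9  3  8
14  4  2 12

After move 2 (L):
15  1  0 10
 6 11 13  5
 7  9  3  8
14  4  2 12

After move 3 (D):
15  1 13 10
 6 11  0  5
 7  9  3  8
14  4  2 12

After move 4 (D):
15  1 13 10
 6 11  3  5
 7  9  0  8
14  4  2 12

After move 5 (R):
15  1 13 10
 6 11  3  5
 7  9  8  0
14  4  2 12

After move 6 (D):
15  1 13 10
 6 11  3  5
 7  9  8 12
14  4  2  0

After move 7 (L):
15  1 13 10
 6 11  3  5
 7  9  8 12
14  4  0  2

After move 8 (R):
15  1 13 10
 6 11  3  5
 7  9  8 12
14  4  2  0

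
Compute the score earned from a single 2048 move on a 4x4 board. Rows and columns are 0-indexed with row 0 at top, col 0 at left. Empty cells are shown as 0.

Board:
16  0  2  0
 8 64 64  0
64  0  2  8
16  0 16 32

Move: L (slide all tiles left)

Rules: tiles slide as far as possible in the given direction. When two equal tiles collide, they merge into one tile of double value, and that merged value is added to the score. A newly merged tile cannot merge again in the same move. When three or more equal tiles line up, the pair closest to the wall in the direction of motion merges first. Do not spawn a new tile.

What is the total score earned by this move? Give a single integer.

Slide left:
row 0: [16, 0, 2, 0] -> [16, 2, 0, 0]  score +0 (running 0)
row 1: [8, 64, 64, 0] -> [8, 128, 0, 0]  score +128 (running 128)
row 2: [64, 0, 2, 8] -> [64, 2, 8, 0]  score +0 (running 128)
row 3: [16, 0, 16, 32] -> [32, 32, 0, 0]  score +32 (running 160)
Board after move:
 16   2   0   0
  8 128   0   0
 64   2   8   0
 32  32   0   0

Answer: 160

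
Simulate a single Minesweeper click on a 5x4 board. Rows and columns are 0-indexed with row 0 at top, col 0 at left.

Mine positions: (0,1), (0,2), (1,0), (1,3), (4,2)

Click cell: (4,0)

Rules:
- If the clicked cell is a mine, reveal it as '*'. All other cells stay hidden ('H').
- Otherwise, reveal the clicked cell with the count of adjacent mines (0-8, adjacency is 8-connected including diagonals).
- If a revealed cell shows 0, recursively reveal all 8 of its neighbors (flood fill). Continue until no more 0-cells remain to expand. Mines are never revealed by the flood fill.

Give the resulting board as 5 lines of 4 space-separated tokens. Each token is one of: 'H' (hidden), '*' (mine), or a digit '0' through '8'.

H H H H
H H H H
1 1 H H
0 1 H H
0 1 H H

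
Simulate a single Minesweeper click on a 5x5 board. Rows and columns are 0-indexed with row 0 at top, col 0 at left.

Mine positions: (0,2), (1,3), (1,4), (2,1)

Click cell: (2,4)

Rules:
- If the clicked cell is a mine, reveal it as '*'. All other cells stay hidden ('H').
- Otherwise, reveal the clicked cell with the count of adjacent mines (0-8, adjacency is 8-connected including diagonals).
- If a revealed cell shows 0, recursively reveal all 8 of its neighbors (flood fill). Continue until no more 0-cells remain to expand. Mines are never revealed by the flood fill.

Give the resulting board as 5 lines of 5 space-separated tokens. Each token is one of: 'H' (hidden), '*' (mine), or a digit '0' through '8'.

H H H H H
H H H H H
H H H H 2
H H H H H
H H H H H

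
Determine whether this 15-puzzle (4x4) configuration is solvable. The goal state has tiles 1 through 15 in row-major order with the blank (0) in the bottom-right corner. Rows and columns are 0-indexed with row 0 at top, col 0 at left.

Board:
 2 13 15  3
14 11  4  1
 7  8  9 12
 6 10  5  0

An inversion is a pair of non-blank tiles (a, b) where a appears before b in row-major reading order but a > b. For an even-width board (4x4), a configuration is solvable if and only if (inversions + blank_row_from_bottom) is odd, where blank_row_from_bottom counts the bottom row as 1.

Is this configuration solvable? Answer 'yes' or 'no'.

Inversions: 55
Blank is in row 3 (0-indexed from top), which is row 1 counting from the bottom (bottom = 1).
55 + 1 = 56, which is even, so the puzzle is not solvable.

Answer: no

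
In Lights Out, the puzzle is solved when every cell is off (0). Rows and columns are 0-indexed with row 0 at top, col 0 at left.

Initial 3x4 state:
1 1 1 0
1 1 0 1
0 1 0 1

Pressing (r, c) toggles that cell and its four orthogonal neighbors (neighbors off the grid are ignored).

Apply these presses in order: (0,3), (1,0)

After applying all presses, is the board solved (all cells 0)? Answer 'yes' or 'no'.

Answer: no

Derivation:
After press 1 at (0,3):
1 1 0 1
1 1 0 0
0 1 0 1

After press 2 at (1,0):
0 1 0 1
0 0 0 0
1 1 0 1

Lights still on: 5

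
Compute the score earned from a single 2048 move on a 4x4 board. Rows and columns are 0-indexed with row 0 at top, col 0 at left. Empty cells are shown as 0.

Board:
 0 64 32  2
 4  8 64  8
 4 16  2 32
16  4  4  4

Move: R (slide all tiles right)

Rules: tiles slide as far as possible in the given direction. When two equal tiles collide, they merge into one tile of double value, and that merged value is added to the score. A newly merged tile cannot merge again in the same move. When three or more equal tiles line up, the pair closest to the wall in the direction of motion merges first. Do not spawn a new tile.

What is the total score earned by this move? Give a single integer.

Slide right:
row 0: [0, 64, 32, 2] -> [0, 64, 32, 2]  score +0 (running 0)
row 1: [4, 8, 64, 8] -> [4, 8, 64, 8]  score +0 (running 0)
row 2: [4, 16, 2, 32] -> [4, 16, 2, 32]  score +0 (running 0)
row 3: [16, 4, 4, 4] -> [0, 16, 4, 8]  score +8 (running 8)
Board after move:
 0 64 32  2
 4  8 64  8
 4 16  2 32
 0 16  4  8

Answer: 8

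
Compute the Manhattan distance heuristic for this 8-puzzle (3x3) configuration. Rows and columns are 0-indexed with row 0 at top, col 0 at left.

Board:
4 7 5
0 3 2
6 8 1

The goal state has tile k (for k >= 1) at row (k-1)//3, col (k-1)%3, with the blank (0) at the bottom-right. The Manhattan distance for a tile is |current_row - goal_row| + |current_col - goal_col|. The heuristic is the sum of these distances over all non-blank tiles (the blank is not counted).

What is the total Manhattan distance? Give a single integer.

Tile 4: (0,0)->(1,0) = 1
Tile 7: (0,1)->(2,0) = 3
Tile 5: (0,2)->(1,1) = 2
Tile 3: (1,1)->(0,2) = 2
Tile 2: (1,2)->(0,1) = 2
Tile 6: (2,0)->(1,2) = 3
Tile 8: (2,1)->(2,1) = 0
Tile 1: (2,2)->(0,0) = 4
Sum: 1 + 3 + 2 + 2 + 2 + 3 + 0 + 4 = 17

Answer: 17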